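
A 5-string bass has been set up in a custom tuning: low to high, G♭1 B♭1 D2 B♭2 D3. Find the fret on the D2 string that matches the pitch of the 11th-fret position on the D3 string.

D3 at fret 11 is D3 + 11 semitones = D♭4.
The open D2 string is 12 semitones below the open D3, so the same pitch on the D2 string lies at fret 11 + 12 = 23.

23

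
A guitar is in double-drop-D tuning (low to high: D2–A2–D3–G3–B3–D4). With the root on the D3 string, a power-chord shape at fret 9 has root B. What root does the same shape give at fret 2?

Moving from fret 9 to fret 2 shifts the root by -7 semitones.
B down 7 semitones is E.

E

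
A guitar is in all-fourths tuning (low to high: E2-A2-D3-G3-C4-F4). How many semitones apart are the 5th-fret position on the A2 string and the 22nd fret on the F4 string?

37 semitones

A2 at fret 5 → D3 (MIDI 50); F4 at fret 22 → D#6 (MIDI 87).
50 − 87 = -37, so the two pitches are 37 semitones apart, with D#6 the higher.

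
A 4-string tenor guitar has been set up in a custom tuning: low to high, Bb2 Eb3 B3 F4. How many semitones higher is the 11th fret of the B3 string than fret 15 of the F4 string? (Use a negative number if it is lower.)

B3 at fret 11 → Bb4 (MIDI 70); F4 at fret 15 → Ab5 (MIDI 80).
70 − 80 = -10, so the two pitches are 10 semitones apart.

-10 semitones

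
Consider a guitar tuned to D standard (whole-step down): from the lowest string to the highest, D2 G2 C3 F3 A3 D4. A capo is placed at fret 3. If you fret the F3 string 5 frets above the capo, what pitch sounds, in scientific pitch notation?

C♯4

The capo raises the open F3 by 3 semitones to G♯3; fretting 5 more gives F3 + 3 + 5 = F3 + 8 semitones = C♯4.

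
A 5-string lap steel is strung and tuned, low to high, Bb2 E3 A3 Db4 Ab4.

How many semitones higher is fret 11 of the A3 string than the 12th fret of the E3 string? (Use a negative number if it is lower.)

A3 at fret 11 → Ab4 (MIDI 68); E3 at fret 12 → E4 (MIDI 64).
68 − 64 = 4, so the two pitches are 4 semitones apart.

4 semitones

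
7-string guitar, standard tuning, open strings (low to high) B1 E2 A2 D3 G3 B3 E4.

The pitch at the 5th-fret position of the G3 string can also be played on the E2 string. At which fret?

20

Fret 5 on G3 is MIDI 55 + 5 = 60 (C4). On the E2 string (open MIDI 40), that pitch is 60 − 40 = fret 20.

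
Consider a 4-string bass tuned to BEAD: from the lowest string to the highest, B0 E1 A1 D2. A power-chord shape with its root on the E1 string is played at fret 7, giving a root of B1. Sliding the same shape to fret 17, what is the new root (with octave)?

A2

Moving from fret 7 to fret 17 shifts the root by 10 semitones.
B1 up 10 semitones is A2.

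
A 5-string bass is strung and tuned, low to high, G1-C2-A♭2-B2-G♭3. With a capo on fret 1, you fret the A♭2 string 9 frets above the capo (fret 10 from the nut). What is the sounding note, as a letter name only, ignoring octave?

The capo raises the open A♭2 by 1 semitone to A2; fretting 9 more gives A♭2 + 1 + 9 = A♭2 + 10 semitones, landing on G♭.
(Also written F♯.)

G♭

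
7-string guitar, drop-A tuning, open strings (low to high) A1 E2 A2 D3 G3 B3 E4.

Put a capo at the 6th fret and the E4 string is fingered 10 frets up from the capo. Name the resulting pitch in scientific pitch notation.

G#5

The capo raises the open E4 by 6 semitones to A#4; fretting 10 more gives E4 + 6 + 10 = E4 + 16 semitones = G#5.
(Also written Ab.)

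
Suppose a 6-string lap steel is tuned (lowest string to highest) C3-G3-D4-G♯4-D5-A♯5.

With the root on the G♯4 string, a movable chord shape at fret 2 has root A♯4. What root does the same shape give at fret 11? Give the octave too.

G5

Moving from fret 2 to fret 11 shifts the root by 9 semitones.
A♯4 up 9 semitones is G5.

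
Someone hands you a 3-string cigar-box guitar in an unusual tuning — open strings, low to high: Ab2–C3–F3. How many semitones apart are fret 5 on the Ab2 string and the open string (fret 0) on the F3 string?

4 semitones

Ab2 at fret 5 → Db3 (MIDI 49); F3 at fret 0 → F3 (MIDI 53).
49 − 53 = -4, so the two pitches are 4 semitones apart, with F3 the higher.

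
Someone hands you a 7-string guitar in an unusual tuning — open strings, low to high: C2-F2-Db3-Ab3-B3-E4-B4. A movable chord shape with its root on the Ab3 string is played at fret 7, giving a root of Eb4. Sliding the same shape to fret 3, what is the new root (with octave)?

Moving from fret 7 to fret 3 shifts the root by -4 semitones.
Eb4 down 4 semitones is B3.

B3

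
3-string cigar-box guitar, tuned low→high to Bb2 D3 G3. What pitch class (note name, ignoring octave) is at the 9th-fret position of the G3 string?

E

Each fret is one semitone, so G3 + 9 = E.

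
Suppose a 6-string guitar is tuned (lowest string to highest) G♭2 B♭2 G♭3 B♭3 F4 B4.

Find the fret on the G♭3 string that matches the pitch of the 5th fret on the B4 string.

B4 at fret 5 is B4 + 5 semitones = E5.
The open G♭3 string is 17 semitones below the open B4, so the same pitch on the G♭3 string lies at fret 5 + 17 = 22.

22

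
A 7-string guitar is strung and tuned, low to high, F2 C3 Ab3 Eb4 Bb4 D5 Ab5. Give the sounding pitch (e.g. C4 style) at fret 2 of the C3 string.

Each fret is one semitone, so C3 + 2 = D3.

D3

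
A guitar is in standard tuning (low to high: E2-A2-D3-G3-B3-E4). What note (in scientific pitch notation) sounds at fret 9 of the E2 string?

The open E2 string plus 9 semitones: E–F–F#–G–G#–A–A#–B–C–C#.
The walk passes from B into C once, so the octave number goes from 2 to 3.
(Equivalently spelled Db3.)

C#3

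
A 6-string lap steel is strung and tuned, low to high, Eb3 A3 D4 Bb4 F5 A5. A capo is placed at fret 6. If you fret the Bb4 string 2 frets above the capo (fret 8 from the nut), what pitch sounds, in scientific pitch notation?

Gb5

The capo raises the open Bb4 by 6 semitones to E5; fretting 2 more gives Bb4 + 6 + 2 = Bb4 + 8 semitones = Gb5.
(Also written F#.)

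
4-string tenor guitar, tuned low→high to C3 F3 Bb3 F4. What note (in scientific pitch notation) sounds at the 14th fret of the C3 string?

C3 is MIDI 48. Adding 14 gives 62, which is D4.

D4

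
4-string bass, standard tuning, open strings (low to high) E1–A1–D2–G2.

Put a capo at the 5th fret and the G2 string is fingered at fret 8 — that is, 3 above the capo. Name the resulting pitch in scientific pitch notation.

The capo raises the open G2 by 5 semitones to C3; fretting 3 more gives G2 + 5 + 3 = G2 + 8 semitones = D#3.

D#3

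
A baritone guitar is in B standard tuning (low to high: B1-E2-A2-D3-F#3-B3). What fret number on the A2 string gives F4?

20

F4 is 20 semitones above the open A2 (A–A#–B–C–…–D#–E–F), so it sits at fret 20.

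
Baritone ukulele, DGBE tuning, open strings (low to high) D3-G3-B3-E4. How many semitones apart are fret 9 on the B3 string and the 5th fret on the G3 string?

B3 at fret 9 → G#4 (MIDI 68); G3 at fret 5 → C4 (MIDI 60).
68 − 60 = 8, so the two pitches are 8 semitones apart, with G#4 the higher.

8 semitones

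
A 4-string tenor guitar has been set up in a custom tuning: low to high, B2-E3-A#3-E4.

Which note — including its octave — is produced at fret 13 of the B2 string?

C4

The open B2 string plus 13 semitones: B–C–C#–D–…–A#–B–C.
The walk passes from B into C 2 times, so the octave number goes from 2 to 4.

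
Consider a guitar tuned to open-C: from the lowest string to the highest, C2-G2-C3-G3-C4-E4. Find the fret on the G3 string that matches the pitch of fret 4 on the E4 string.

Fret 4 on E4 is MIDI 64 + 4 = 68 (G#4). On the G3 string (open MIDI 55), that pitch is 68 − 55 = fret 13.

13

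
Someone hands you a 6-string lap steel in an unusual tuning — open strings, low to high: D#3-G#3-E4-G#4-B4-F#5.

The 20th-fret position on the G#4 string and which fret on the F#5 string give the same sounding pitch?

10

G#4 at fret 20 is G#4 + 20 semitones = E6.
The open F#5 string is 10 semitones above the open G#4, so the same pitch on the F#5 string lies at fret 20 − 10 = 10.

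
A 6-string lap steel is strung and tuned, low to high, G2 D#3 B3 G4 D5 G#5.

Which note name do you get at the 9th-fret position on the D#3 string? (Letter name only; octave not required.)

Each fret is one semitone, so D#3 + 9 = C.

C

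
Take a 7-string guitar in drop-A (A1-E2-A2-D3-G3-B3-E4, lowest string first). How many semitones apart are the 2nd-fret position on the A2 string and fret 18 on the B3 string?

A2 at fret 2 → B2 (MIDI 47); B3 at fret 18 → F5 (MIDI 77).
47 − 77 = -30, so the two pitches are 30 semitones apart, with F5 the higher.

30 semitones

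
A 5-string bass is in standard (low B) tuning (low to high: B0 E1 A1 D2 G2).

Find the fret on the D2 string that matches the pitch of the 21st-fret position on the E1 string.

Fret 21 on E1 is MIDI 28 + 21 = 49 (C#3). On the D2 string (open MIDI 38), that pitch is 49 − 38 = fret 11.

11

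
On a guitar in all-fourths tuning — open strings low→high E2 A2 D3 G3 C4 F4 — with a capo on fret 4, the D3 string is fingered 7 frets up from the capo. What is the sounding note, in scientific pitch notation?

C♯4

The capo raises the open D3 by 4 semitones to F♯3; fretting 7 more gives D3 + 4 + 7 = D3 + 11 semitones = C♯4.
(Also written D♭.)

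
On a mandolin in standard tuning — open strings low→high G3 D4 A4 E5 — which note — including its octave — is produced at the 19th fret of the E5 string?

B6

E5 is MIDI 76. Adding 19 gives 95, which is B6.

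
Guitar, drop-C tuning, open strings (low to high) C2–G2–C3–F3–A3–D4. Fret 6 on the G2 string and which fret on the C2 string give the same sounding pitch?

13

Fret 6 on G2 is MIDI 43 + 6 = 49 (C♯3). On the C2 string (open MIDI 36), that pitch is 49 − 36 = fret 13.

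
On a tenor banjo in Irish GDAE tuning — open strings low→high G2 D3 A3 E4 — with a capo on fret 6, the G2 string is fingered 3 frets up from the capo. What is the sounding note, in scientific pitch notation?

The capo raises the open G2 by 6 semitones to C♯3; fretting 3 more gives G2 + 6 + 3 = G2 + 9 semitones = E3.

E3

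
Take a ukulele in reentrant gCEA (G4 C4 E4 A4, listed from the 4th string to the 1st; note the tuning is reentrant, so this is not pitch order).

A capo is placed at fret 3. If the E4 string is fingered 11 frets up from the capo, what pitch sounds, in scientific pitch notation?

F#5

The capo raises the open E4 by 3 semitones to G4; fretting 11 more gives E4 + 3 + 11 = E4 + 14 semitones = F#5.
(Also written Gb.)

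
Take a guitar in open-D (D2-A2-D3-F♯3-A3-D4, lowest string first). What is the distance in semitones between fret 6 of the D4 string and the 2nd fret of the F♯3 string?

D4 at fret 6 → G♯4 (MIDI 68); F♯3 at fret 2 → G♯3 (MIDI 56).
68 − 56 = 12, so the two pitches are 12 semitones apart, with G♯4 the higher.

12 semitones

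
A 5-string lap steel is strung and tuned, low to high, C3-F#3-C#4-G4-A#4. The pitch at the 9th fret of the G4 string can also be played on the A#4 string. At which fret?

6

G4 at fret 9 is G4 + 9 semitones = E5.
The open A#4 string is 3 semitones above the open G4, so the same pitch on the A#4 string lies at fret 9 − 3 = 6.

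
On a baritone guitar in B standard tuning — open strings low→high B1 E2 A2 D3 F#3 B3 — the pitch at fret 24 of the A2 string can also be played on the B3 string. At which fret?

10

A2 at fret 24 is A2 + 24 semitones = A4.
The open B3 string is 14 semitones above the open A2, so the same pitch on the B3 string lies at fret 24 − 14 = 10.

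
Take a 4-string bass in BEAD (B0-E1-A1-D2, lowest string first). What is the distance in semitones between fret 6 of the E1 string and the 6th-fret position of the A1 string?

5 semitones

E1 at fret 6 → A#1 (MIDI 34); A1 at fret 6 → D#2 (MIDI 39).
34 − 39 = -5, so the two pitches are 5 semitones apart, with D#2 the higher.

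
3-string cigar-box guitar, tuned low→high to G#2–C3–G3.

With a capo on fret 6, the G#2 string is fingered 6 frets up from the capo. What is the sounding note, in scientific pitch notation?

G#3

The capo raises the open G#2 by 6 semitones to D3; fretting 6 more gives G#2 + 6 + 6 = G#2 + 12 semitones = G#3.
(Also written Ab.)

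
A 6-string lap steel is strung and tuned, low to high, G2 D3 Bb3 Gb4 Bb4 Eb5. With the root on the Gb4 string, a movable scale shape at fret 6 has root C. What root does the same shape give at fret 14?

Ab

Moving from fret 6 to fret 14 shifts the root by 8 semitones.
C up 8 semitones is Ab.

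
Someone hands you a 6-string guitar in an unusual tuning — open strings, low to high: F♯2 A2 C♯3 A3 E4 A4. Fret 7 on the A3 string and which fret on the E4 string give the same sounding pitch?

Fret 7 on A3 is MIDI 57 + 7 = 64 (E4). On the E4 string (open MIDI 64), that pitch is 64 − 64 = fret 0.

0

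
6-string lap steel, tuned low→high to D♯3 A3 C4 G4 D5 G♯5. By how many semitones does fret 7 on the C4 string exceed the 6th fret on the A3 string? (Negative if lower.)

C4 at fret 7 → G4 (MIDI 67); A3 at fret 6 → D♯4 (MIDI 63).
67 − 63 = 4, so the two pitches are 4 semitones apart.

4 semitones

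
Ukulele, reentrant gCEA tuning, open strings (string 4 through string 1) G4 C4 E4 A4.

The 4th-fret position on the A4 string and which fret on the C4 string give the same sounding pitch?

Fret 4 on A4 is MIDI 69 + 4 = 73 (C#5). On the C4 string (open MIDI 60), that pitch is 73 − 60 = fret 13.

13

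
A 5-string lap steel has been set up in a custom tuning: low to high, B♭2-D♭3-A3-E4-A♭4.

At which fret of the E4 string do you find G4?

G4 is 3 semitones above the open E4 (E–F–Gb–G), so it sits at fret 3.

3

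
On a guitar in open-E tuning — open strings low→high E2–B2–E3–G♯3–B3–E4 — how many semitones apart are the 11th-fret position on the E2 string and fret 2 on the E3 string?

3 semitones

E2 at fret 11 → D♯3 (MIDI 51); E3 at fret 2 → F♯3 (MIDI 54).
51 − 54 = -3, so the two pitches are 3 semitones apart, with F♯3 the higher.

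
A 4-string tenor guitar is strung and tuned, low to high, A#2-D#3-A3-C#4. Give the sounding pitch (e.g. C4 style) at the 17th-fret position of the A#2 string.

Each fret is one semitone, so A#2 + 17 = D#4.
(Equivalently spelled Eb4.)

D#4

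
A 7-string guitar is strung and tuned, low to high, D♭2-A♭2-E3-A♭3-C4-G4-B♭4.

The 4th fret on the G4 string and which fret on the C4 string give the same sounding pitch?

Fret 4 on G4 is MIDI 67 + 4 = 71 (B4). On the C4 string (open MIDI 60), that pitch is 71 − 60 = fret 11.

11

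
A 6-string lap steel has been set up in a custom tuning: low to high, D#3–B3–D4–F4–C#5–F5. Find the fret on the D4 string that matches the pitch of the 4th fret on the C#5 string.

15

Fret 4 on C#5 is MIDI 73 + 4 = 77 (F5). On the D4 string (open MIDI 62), that pitch is 77 − 62 = fret 15.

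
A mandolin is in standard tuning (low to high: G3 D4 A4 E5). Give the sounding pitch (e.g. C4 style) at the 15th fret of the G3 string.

G3 is MIDI 55. Adding 15 gives 70, which is A#4.
(Equivalently spelled Bb4.)

A#4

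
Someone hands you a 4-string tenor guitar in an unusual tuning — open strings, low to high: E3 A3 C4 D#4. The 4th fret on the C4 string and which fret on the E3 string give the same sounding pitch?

12

Fret 4 on C4 is MIDI 60 + 4 = 64 (E4). On the E3 string (open MIDI 52), that pitch is 64 − 52 = fret 12.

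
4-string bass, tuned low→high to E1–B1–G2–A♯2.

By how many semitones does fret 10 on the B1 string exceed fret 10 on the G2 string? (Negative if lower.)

B1 at fret 10 → A2 (MIDI 45); G2 at fret 10 → F3 (MIDI 53).
45 − 53 = -8, so the two pitches are 8 semitones apart.

-8 semitones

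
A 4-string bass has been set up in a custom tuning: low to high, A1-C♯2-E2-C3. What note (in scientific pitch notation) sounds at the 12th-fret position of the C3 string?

C4

C3 is MIDI 48. Adding 12 gives 60, which is C4.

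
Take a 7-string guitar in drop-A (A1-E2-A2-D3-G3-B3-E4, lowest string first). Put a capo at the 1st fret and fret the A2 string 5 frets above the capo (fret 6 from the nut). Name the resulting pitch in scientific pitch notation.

The capo raises the open A2 by 1 semitone to A♯2; fretting 5 more gives A2 + 1 + 5 = A2 + 6 semitones = D♯3.

D♯3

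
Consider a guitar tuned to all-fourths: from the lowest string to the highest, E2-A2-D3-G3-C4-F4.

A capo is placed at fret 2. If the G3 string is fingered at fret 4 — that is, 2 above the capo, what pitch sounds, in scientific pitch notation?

The capo raises the open G3 by 2 semitones to A3; fretting 2 more gives G3 + 2 + 2 = G3 + 4 semitones = B3.

B3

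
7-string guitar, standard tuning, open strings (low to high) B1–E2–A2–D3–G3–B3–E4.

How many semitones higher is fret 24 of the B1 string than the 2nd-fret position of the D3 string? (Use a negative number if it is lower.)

7 semitones

B1 at fret 24 → B3 (MIDI 59); D3 at fret 2 → E3 (MIDI 52).
59 − 52 = 7, so the two pitches are 7 semitones apart.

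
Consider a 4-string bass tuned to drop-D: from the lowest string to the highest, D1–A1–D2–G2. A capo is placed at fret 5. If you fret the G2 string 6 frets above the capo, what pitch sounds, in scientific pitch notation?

F#3

The capo raises the open G2 by 5 semitones to C3; fretting 6 more gives G2 + 5 + 6 = G2 + 11 semitones = F#3.
(Also written Gb.)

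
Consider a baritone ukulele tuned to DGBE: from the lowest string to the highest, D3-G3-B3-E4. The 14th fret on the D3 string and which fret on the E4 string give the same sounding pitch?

0

D3 at fret 14 is D3 + 14 semitones = E4.
The open E4 string is 14 semitones above the open D3, so the same pitch on the E4 string lies at fret 14 − 14 = 0.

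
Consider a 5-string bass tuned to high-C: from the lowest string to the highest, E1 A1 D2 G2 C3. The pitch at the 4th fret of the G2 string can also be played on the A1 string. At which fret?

G2 at fret 4 is G2 + 4 semitones = B2.
The open A1 string is 10 semitones below the open G2, so the same pitch on the A1 string lies at fret 4 + 10 = 14.

14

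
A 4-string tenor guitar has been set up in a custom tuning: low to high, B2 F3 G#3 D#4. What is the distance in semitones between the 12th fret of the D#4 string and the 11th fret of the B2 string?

17 semitones

D#4 at fret 12 → D#5 (MIDI 75); B2 at fret 11 → A#3 (MIDI 58).
75 − 58 = 17, so the two pitches are 17 semitones apart, with D#5 the higher.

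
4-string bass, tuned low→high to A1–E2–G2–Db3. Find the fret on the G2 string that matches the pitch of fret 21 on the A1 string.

A1 at fret 21 is A1 + 21 semitones = Gb3.
The open G2 string is 10 semitones above the open A1, so the same pitch on the G2 string lies at fret 21 − 10 = 11.

11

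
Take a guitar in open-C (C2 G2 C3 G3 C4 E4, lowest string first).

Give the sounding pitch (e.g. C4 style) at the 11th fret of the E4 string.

E4 is MIDI 64. Adding 11 gives 75, which is D♯5.

D♯5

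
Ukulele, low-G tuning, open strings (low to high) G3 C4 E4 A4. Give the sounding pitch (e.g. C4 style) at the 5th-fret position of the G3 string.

C4

The open G3 string plus 5 semitones: G–G#–A–A#–B–C.
The walk passes from B into C once, so the octave number goes from 3 to 4.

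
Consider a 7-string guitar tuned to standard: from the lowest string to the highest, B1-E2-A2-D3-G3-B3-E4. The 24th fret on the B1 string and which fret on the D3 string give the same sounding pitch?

9

Fret 24 on B1 is MIDI 35 + 24 = 59 (B3). On the D3 string (open MIDI 50), that pitch is 59 − 50 = fret 9.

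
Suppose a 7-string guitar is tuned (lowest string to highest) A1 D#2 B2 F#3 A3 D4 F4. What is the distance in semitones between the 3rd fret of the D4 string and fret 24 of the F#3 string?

D4 at fret 3 → F4 (MIDI 65); F#3 at fret 24 → F#5 (MIDI 78).
65 − 78 = -13, so the two pitches are 13 semitones apart, with F#5 the higher.

13 semitones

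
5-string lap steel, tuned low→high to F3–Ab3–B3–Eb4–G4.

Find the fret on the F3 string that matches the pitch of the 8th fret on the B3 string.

14

B3 at fret 8 is B3 + 8 semitones = G4.
The open F3 string is 6 semitones below the open B3, so the same pitch on the F3 string lies at fret 8 + 6 = 14.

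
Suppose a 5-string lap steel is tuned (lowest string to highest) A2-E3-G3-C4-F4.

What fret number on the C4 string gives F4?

F4 is 5 semitones above the open C4 (C–C#–D–D#–E–F), so it sits at fret 5.

5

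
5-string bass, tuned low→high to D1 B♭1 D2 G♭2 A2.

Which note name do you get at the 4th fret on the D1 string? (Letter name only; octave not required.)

G♭

The open D1 string plus 4 semitones: D–Eb–E–F–Gb.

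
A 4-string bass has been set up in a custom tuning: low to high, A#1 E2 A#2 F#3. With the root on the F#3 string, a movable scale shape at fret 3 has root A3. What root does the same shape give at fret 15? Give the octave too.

Moving from fret 3 to fret 15 shifts the root by 12 semitones.
A3 up 12 semitones is A4.

A4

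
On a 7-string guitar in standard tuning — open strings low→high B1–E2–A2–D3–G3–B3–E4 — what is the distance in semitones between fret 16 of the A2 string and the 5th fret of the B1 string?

A2 at fret 16 → C#4 (MIDI 61); B1 at fret 5 → E2 (MIDI 40).
61 − 40 = 21, so the two pitches are 21 semitones apart, with C#4 the higher.

21 semitones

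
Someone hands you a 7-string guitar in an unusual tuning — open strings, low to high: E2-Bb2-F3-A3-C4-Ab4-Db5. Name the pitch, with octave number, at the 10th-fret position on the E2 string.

D3

The open E2 string plus 10 semitones: E–F–Gb–G–…–C–Db–D.
The walk passes from B into C once, so the octave number goes from 2 to 3.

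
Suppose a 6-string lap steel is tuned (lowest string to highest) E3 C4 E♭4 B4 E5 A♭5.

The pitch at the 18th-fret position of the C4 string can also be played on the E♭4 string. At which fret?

Fret 18 on C4 is MIDI 60 + 18 = 78 (G♭5). On the E♭4 string (open MIDI 63), that pitch is 78 − 63 = fret 15.

15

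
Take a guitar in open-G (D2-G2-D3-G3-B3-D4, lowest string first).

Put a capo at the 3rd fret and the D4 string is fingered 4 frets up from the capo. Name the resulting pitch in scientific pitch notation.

The capo raises the open D4 by 3 semitones to F4; fretting 4 more gives D4 + 3 + 4 = D4 + 7 semitones = A4.

A4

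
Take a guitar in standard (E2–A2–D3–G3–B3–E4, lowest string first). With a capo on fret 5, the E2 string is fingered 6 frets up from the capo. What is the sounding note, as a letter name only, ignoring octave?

The capo raises the open E2 by 5 semitones to A2; fretting 6 more gives E2 + 5 + 6 = E2 + 11 semitones, landing on D#.
(Also written Eb.)

D#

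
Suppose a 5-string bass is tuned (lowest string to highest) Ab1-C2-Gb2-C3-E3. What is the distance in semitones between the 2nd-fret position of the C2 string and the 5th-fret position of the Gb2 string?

9 semitones

C2 at fret 2 → D2 (MIDI 38); Gb2 at fret 5 → B2 (MIDI 47).
38 − 47 = -9, so the two pitches are 9 semitones apart, with B2 the higher.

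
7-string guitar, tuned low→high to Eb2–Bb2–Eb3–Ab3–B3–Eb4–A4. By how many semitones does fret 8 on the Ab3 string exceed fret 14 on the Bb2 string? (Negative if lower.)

4 semitones

Ab3 at fret 8 → E4 (MIDI 64); Bb2 at fret 14 → C4 (MIDI 60).
64 − 60 = 4, so the two pitches are 4 semitones apart.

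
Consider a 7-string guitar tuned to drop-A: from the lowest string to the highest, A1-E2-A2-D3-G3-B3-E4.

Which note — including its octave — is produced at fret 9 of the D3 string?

B3

Each fret is one semitone, so D3 + 9 = B3.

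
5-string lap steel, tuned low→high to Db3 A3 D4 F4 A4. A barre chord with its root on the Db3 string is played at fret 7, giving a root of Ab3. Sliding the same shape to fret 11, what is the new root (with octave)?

Moving from fret 7 to fret 11 shifts the root by 4 semitones.
Ab3 up 4 semitones is C4.

C4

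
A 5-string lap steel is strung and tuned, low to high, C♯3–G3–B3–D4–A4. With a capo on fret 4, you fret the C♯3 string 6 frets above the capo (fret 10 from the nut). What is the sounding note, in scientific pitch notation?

B3

The capo raises the open C♯3 by 4 semitones to F3; fretting 6 more gives C♯3 + 4 + 6 = C♯3 + 10 semitones = B3.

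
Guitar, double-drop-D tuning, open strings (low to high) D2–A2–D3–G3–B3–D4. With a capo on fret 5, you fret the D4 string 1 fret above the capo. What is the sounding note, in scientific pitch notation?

The capo raises the open D4 by 5 semitones to G4; fretting 1 more gives D4 + 5 + 1 = D4 + 6 semitones = G♯4.

G♯4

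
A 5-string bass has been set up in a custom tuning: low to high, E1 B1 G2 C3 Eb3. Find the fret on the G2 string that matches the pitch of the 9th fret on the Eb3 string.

17

Eb3 at fret 9 is Eb3 + 9 semitones = C4.
The open G2 string is 8 semitones below the open Eb3, so the same pitch on the G2 string lies at fret 9 + 8 = 17.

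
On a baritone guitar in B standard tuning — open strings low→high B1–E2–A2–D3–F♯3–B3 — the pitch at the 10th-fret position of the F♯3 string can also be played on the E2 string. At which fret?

Fret 10 on F♯3 is MIDI 54 + 10 = 64 (E4). On the E2 string (open MIDI 40), that pitch is 64 − 40 = fret 24.

24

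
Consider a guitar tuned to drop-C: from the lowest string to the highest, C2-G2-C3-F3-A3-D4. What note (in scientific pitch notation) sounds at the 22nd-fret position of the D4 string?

C6

The open D4 string plus 22 semitones: D–D#–E–F–…–A#–B–C.
The walk passes from B into C 2 times, so the octave number goes from 4 to 6.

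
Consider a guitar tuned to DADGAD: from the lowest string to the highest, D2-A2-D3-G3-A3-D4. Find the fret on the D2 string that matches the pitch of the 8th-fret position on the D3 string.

D3 at fret 8 is D3 + 8 semitones = A#3.
The open D2 string is 12 semitones below the open D3, so the same pitch on the D2 string lies at fret 8 + 12 = 20.

20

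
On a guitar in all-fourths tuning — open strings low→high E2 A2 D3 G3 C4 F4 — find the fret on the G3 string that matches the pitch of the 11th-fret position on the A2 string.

1

A2 at fret 11 is A2 + 11 semitones = G♯3.
The open G3 string is 10 semitones above the open A2, so the same pitch on the G3 string lies at fret 11 − 10 = 1.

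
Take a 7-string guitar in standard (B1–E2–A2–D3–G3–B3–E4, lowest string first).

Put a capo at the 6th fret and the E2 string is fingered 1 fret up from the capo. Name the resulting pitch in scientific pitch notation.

The capo raises the open E2 by 6 semitones to A#2; fretting 1 more gives E2 + 6 + 1 = E2 + 7 semitones = B2.

B2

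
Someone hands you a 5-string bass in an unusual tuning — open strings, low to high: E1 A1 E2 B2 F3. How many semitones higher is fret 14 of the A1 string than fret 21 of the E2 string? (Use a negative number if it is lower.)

-14 semitones

A1 at fret 14 → B2 (MIDI 47); E2 at fret 21 → C#4 (MIDI 61).
47 − 61 = -14, so the two pitches are 14 semitones apart.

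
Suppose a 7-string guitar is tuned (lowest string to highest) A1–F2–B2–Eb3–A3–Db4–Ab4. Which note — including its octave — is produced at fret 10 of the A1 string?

G2

A1 is MIDI 33. Adding 10 gives 43, which is G2.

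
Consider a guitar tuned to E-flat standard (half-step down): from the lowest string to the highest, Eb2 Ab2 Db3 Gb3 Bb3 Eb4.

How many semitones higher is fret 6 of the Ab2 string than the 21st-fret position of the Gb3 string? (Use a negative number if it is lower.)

Ab2 at fret 6 → D3 (MIDI 50); Gb3 at fret 21 → Eb5 (MIDI 75).
50 − 75 = -25, so the two pitches are 25 semitones apart.

-25 semitones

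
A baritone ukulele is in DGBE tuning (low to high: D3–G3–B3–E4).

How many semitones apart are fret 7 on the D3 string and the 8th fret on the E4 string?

D3 at fret 7 → A3 (MIDI 57); E4 at fret 8 → C5 (MIDI 72).
57 − 72 = -15, so the two pitches are 15 semitones apart, with C5 the higher.

15 semitones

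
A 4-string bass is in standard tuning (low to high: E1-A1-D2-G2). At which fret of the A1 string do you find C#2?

C#2 is 4 semitones above the open A1 (A–A#–B–C–C#), so it sits at fret 4.

4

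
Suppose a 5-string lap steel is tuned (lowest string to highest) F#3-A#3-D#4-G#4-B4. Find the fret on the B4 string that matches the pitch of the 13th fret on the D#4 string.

D#4 at fret 13 is D#4 + 13 semitones = E5.
The open B4 string is 8 semitones above the open D#4, so the same pitch on the B4 string lies at fret 13 − 8 = 5.

5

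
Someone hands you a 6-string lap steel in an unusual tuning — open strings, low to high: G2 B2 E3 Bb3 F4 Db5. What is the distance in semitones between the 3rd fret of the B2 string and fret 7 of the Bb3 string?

15 semitones

B2 at fret 3 → D3 (MIDI 50); Bb3 at fret 7 → F4 (MIDI 65).
50 − 65 = -15, so the two pitches are 15 semitones apart, with F4 the higher.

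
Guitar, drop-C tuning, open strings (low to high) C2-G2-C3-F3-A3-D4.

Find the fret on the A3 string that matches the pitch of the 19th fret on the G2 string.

5

G2 at fret 19 is G2 + 19 semitones = D4.
The open A3 string is 14 semitones above the open G2, so the same pitch on the A3 string lies at fret 19 − 14 = 5.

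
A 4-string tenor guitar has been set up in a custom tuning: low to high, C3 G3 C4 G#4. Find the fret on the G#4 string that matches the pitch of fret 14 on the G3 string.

Fret 14 on G3 is MIDI 55 + 14 = 69 (A4). On the G#4 string (open MIDI 68), that pitch is 69 − 68 = fret 1.

1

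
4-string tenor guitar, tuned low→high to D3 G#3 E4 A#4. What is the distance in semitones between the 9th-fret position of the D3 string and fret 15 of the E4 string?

20 semitones

D3 at fret 9 → B3 (MIDI 59); E4 at fret 15 → G5 (MIDI 79).
59 − 79 = -20, so the two pitches are 20 semitones apart, with G5 the higher.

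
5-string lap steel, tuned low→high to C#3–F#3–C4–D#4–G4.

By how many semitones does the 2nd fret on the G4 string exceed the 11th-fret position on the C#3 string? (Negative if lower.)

9 semitones

G4 at fret 2 → A4 (MIDI 69); C#3 at fret 11 → C4 (MIDI 60).
69 − 60 = 9, so the two pitches are 9 semitones apart.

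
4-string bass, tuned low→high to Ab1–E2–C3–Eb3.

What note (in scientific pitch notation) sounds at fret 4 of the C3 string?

The open C3 string plus 4 semitones: C–Db–D–Eb–E.
No B→C boundary is crossed, so the octave stays at 3.

E3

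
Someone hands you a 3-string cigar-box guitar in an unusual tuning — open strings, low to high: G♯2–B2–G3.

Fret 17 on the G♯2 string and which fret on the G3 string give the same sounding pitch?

6

G♯2 at fret 17 is G♯2 + 17 semitones = C♯4.
The open G3 string is 11 semitones above the open G♯2, so the same pitch on the G3 string lies at fret 17 − 11 = 6.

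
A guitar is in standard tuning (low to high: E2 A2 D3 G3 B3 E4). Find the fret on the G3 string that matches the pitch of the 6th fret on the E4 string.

Fret 6 on E4 is MIDI 64 + 6 = 70 (A♯4). On the G3 string (open MIDI 55), that pitch is 70 − 55 = fret 15.

15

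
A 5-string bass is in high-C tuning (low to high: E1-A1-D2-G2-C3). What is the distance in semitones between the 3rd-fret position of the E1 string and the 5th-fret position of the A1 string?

E1 at fret 3 → G1 (MIDI 31); A1 at fret 5 → D2 (MIDI 38).
31 − 38 = -7, so the two pitches are 7 semitones apart, with D2 the higher.

7 semitones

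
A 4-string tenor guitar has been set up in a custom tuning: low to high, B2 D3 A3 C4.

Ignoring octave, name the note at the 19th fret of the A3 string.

A3 is MIDI 57. Adding 19 gives 76; 76 mod 12 = 4, i.e. E.

E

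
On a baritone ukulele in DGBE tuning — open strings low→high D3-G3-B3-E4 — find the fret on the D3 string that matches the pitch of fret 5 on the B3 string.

B3 at fret 5 is B3 + 5 semitones = E4.
The open D3 string is 9 semitones below the open B3, so the same pitch on the D3 string lies at fret 5 + 9 = 14.

14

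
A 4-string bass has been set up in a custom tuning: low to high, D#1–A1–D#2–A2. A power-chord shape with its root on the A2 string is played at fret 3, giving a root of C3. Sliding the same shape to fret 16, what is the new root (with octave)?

Moving from fret 3 to fret 16 shifts the root by 13 semitones.
C3 up 13 semitones is C#4.

C#4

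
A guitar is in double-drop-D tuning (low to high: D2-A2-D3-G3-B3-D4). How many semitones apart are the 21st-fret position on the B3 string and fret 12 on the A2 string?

23 semitones

B3 at fret 21 → G#5 (MIDI 80); A2 at fret 12 → A3 (MIDI 57).
80 − 57 = 23, so the two pitches are 23 semitones apart, with G#5 the higher.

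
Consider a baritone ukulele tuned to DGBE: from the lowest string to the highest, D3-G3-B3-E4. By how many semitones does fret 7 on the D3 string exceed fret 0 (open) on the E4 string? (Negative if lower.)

-7 semitones

D3 at fret 7 → A3 (MIDI 57); E4 at fret 0 → E4 (MIDI 64).
57 − 64 = -7, so the two pitches are 7 semitones apart.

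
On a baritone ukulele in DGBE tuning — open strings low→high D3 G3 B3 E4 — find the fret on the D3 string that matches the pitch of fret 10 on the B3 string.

19

B3 at fret 10 is B3 + 10 semitones = A4.
The open D3 string is 9 semitones below the open B3, so the same pitch on the D3 string lies at fret 10 + 9 = 19.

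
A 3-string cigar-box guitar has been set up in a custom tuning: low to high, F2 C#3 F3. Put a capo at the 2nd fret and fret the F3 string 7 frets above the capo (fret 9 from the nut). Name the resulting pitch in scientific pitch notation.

The capo raises the open F3 by 2 semitones to G3; fretting 7 more gives F3 + 2 + 7 = F3 + 9 semitones = D4.

D4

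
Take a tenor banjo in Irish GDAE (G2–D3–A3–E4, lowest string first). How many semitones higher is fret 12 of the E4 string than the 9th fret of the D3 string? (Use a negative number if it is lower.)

17 semitones

E4 at fret 12 → E5 (MIDI 76); D3 at fret 9 → B3 (MIDI 59).
76 − 59 = 17, so the two pitches are 17 semitones apart.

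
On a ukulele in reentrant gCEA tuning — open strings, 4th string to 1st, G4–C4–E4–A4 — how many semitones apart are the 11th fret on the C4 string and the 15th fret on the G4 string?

11 semitones

C4 at fret 11 → B4 (MIDI 71); G4 at fret 15 → A♯5 (MIDI 82).
71 − 82 = -11, so the two pitches are 11 semitones apart, with A♯5 the higher.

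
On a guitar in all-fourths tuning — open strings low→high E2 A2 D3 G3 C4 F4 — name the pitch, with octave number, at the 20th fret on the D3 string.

A#4

The open D3 string plus 20 semitones: D–D#–E–F–…–G#–A–A#.
The walk passes from B into C once, so the octave number goes from 3 to 4.
(Equivalently spelled Bb4.)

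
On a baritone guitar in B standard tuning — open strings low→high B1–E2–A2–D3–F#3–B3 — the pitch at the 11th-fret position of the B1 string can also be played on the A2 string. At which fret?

1

Fret 11 on B1 is MIDI 35 + 11 = 46 (A#2). On the A2 string (open MIDI 45), that pitch is 46 − 45 = fret 1.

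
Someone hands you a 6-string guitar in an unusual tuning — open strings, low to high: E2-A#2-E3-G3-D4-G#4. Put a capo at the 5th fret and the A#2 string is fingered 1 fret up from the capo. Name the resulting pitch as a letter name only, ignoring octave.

E

The capo raises the open A#2 by 5 semitones to D#3; fretting 1 more gives A#2 + 5 + 1 = A#2 + 6 semitones, landing on E.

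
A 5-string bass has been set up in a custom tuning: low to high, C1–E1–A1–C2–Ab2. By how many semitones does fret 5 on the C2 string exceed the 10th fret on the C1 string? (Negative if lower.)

7 semitones

C2 at fret 5 → F2 (MIDI 41); C1 at fret 10 → Bb1 (MIDI 34).
41 − 34 = 7, so the two pitches are 7 semitones apart.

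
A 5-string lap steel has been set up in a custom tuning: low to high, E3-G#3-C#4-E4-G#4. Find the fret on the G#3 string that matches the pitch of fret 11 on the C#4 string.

16

C#4 at fret 11 is C#4 + 11 semitones = C5.
The open G#3 string is 5 semitones below the open C#4, so the same pitch on the G#3 string lies at fret 11 + 5 = 16.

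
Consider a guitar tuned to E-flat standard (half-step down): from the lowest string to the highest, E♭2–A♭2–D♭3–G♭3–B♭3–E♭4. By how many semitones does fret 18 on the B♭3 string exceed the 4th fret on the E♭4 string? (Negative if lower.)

B♭3 at fret 18 → E5 (MIDI 76); E♭4 at fret 4 → G4 (MIDI 67).
76 − 67 = 9, so the two pitches are 9 semitones apart.

9 semitones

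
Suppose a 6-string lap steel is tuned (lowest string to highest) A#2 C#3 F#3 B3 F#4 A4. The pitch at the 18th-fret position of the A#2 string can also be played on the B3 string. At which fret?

A#2 at fret 18 is A#2 + 18 semitones = E4.
The open B3 string is 13 semitones above the open A#2, so the same pitch on the B3 string lies at fret 18 − 13 = 5.

5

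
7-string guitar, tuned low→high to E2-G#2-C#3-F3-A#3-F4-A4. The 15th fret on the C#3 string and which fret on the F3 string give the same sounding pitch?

C#3 at fret 15 is C#3 + 15 semitones = E4.
The open F3 string is 4 semitones above the open C#3, so the same pitch on the F3 string lies at fret 15 − 4 = 11.

11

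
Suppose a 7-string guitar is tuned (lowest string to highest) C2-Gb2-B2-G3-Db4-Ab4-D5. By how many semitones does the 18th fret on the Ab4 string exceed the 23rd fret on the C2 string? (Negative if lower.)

Ab4 at fret 18 → D6 (MIDI 86); C2 at fret 23 → B3 (MIDI 59).
86 − 59 = 27, so the two pitches are 27 semitones apart.

27 semitones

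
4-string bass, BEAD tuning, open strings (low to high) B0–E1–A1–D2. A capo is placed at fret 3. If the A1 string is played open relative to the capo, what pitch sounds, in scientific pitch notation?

C2

The capo raises the open A1 by 3 semitones to C2; fretting 0 more gives A1 + 3 + 0 = A1 + 3 semitones = C2.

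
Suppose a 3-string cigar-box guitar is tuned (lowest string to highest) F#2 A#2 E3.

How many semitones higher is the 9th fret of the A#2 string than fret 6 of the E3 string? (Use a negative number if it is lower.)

A#2 at fret 9 → G3 (MIDI 55); E3 at fret 6 → A#3 (MIDI 58).
55 − 58 = -3, so the two pitches are 3 semitones apart.

-3 semitones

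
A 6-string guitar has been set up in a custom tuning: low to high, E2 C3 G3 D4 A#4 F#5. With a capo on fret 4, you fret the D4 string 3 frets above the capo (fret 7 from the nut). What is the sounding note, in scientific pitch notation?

The capo raises the open D4 by 4 semitones to F#4; fretting 3 more gives D4 + 4 + 3 = D4 + 7 semitones = A4.

A4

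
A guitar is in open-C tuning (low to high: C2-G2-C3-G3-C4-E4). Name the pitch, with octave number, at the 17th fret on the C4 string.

Each fret is one semitone, so C4 + 17 = F5.

F5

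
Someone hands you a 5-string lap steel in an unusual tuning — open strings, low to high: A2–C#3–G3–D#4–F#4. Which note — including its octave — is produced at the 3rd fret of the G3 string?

Each fret is one semitone, so G3 + 3 = A#3.
(Equivalently spelled Bb3.)

A#3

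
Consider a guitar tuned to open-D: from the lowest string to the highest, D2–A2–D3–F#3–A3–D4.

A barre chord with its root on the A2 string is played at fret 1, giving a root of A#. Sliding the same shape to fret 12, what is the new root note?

Moving from fret 1 to fret 12 shifts the root by 11 semitones.
A# up 11 semitones is A.

A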